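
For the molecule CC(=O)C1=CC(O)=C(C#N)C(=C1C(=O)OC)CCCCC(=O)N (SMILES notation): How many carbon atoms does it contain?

16

Count every carbon token in the SMILES (each C, including those in ring-closure positions and inside branches).
Carbon count: 16.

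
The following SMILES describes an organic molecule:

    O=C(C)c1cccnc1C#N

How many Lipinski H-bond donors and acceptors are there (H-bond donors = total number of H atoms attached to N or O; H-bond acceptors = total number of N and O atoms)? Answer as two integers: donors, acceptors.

Donors: find every N or O and count the H atoms it carries.
  atom 1 (O): bond orders sum to 2 → 0 H
  atom 8 (N): bond orders sum to 3 → 0 H
  atom 11 (N): bond orders sum to 3 → 0 H
Lipinski HBD = 0.
Acceptors: N atoms = 2, O atoms = 1 → HBA = 3.

0, 3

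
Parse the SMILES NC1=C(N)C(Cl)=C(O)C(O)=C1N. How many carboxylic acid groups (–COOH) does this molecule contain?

0

Scan the SMILES for the carboxylic acid motif — none present.
Groups that are present: 2 hydroxyl, 3 primary amine.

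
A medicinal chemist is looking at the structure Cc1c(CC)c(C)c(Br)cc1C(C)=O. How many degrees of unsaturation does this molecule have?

Molecular formula: C12H15BrO.
DoU = (2C + 2 + N − H − X) / 2, where X is the halogen count and O/S are ignored.
    = (2·12 + 2 + 0 − 15 − 1) / 2 = 10 / 2 = 5.

5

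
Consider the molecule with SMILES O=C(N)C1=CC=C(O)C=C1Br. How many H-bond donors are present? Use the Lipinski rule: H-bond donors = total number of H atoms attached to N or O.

3

Donors: find every N or O and count the H atoms it carries.
  atom 1 (O): bond orders sum to 2 → 0 H
  atom 3 (N): bond orders sum to 1 → 2 H
  atom 8 (O): bond orders sum to 1 → 1 H
Lipinski HBD = 3.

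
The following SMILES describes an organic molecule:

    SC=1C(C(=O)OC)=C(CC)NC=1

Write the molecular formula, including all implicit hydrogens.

C8H11NO2S

Walk through each heavy atom and fill implicit hydrogens from standard valence (C 4, N 3, O 2, S 2, halogen 1):
  atom 1: S, bond orders sum to 1 (valence 2) → 1 H
  atom 2: C, bond orders sum to 4 (valence 4) → 0 H
  atom 3: C, bond orders sum to 4 (valence 4) → 0 H
  atom 4: C, bond orders sum to 4 (valence 4) → 0 H
  atom 5: O, bond orders sum to 2 (valence 2) → 0 H
  atom 6: O, bond orders sum to 2 (valence 2) → 0 H
  atom 7: C, bond orders sum to 1 (valence 4) → 3 H
  atom 8: C, bond orders sum to 4 (valence 4) → 0 H
  atom 9: C, bond orders sum to 2 (valence 4) → 2 H
  atom 10: C, bond orders sum to 1 (valence 4) → 3 H
  atom 11: N, bond orders sum to 2 (valence 3) → 1 H
  atom 12: C, bond orders sum to 3 (valence 4) → 1 H
Totals → C:8, H:11, N:1, O:2, S:1.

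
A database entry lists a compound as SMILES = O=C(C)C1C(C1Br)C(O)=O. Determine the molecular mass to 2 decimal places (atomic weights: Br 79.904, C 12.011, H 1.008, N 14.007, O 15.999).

First, the molecular formula is C6H7BrO3 (counting implicit H from valence).
  Br: 1 × 79.904 = 79.904
  C: 6 × 12.011 = 72.066
  H: 7 × 1.008 = 7.056
  O: 3 × 15.999 = 47.997
Sum: 1×79.904 + 6×12.011 + 7×1.008 + 3×15.999 = 207.023 → 207.02 g/mol.

207.02 g/mol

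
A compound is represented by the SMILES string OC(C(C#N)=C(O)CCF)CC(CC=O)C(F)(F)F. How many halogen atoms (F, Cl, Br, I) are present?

Halogen atoms appear at heavy-atom positions 10, 17, 18, 19 (4×F).
Other groups present: 1 aldehyde, 1 alkene, 2 hydroxyl, 1 nitrile.
Halogen count: 4.

4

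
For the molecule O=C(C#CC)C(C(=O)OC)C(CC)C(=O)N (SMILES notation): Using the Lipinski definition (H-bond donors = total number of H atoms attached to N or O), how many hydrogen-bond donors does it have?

Donors: find every N or O and count the H atoms it carries.
  atom 1 (O): bond orders sum to 2 → 0 H
  atom 8 (O): bond orders sum to 2 → 0 H
  atom 9 (O): bond orders sum to 2 → 0 H
  atom 15 (O): bond orders sum to 2 → 0 H
  atom 16 (N): bond orders sum to 1 → 2 H
Lipinski HBD = 2.

2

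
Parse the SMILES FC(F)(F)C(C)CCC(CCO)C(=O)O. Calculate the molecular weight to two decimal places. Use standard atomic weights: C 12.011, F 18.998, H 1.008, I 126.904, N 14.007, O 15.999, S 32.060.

First, the molecular formula is C9H15F3O3 (counting implicit H from valence).
  C: 9 × 12.011 = 108.099
  F: 3 × 18.998 = 56.994
  H: 15 × 1.008 = 15.120
  O: 3 × 15.999 = 47.997
Sum: 9×12.011 + 3×18.998 + 15×1.008 + 3×15.999 = 228.210 → 228.21 g/mol.

228.21 g/mol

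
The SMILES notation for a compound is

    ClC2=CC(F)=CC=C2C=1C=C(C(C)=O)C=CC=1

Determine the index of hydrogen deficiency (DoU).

9

Molecular formula: C14H10ClFO.
DoU = (2C + 2 + N − H − X) / 2, where X is the halogen count and O/S are ignored.
    = (2·14 + 2 + 0 − 10 − 2) / 2 = 18 / 2 = 9.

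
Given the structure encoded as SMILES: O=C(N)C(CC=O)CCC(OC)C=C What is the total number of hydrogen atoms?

17

Walk through each heavy atom and fill implicit hydrogens from standard valence (C 4, N 3, O 2, S 2, halogen 1):
  atom 1: O, bond orders sum to 2 (valence 2) → 0 H
  atom 2: C, bond orders sum to 4 (valence 4) → 0 H
  atom 3: N, bond orders sum to 1 (valence 3) → 2 H
  atom 4: C, bond orders sum to 3 (valence 4) → 1 H
  atom 5: C, bond orders sum to 2 (valence 4) → 2 H
  atom 6: C, bond orders sum to 3 (valence 4) → 1 H
  atom 7: O, bond orders sum to 2 (valence 2) → 0 H
  atom 8: C, bond orders sum to 2 (valence 4) → 2 H
  atom 9: C, bond orders sum to 2 (valence 4) → 2 H
  atom 10: C, bond orders sum to 3 (valence 4) → 1 H
  atom 11: O, bond orders sum to 2 (valence 2) → 0 H
  atom 12: C, bond orders sum to 1 (valence 4) → 3 H
  atom 13: C, bond orders sum to 3 (valence 4) → 1 H
  atom 14: C, bond orders sum to 2 (valence 4) → 2 H
Total hydrogens: 17.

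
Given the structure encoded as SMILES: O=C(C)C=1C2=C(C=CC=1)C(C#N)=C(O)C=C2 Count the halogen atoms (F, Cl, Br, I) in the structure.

Scan the SMILES for the halogen motif — none present.
Groups that are present: 1 hydroxyl, 1 ketone, 1 nitrile.

0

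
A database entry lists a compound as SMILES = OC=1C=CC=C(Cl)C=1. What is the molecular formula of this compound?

C6H5ClO

Walk through each heavy atom and fill implicit hydrogens from standard valence (C 4, N 3, O 2, S 2, halogen 1):
  atom 1: O, bond orders sum to 1 (valence 2) → 1 H
  atom 2: C, bond orders sum to 4 (valence 4) → 0 H
  atom 3: C, bond orders sum to 3 (valence 4) → 1 H
  atom 4: C, bond orders sum to 3 (valence 4) → 1 H
  atom 5: C, bond orders sum to 3 (valence 4) → 1 H
  atom 6: C, bond orders sum to 4 (valence 4) → 0 H
  atom 7: Cl (halogen, monovalent) → 0 H
  atom 8: C, bond orders sum to 3 (valence 4) → 1 H
Totals → C:6, H:5, Cl:1, O:1.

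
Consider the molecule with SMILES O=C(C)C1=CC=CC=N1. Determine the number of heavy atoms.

9

Every atom symbol written in the SMILES (organic subset) is one heavy atom; implicit H are not written.
Heavy atoms by element → C:7, N:1, O:1.
Total: 9.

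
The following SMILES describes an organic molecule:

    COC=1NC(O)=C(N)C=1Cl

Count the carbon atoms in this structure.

5

Count every carbon token in the SMILES (each C, including those in ring-closure positions and inside branches).
Carbon count: 5.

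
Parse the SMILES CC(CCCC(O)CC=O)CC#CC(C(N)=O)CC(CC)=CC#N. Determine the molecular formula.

Walk through each heavy atom and fill implicit hydrogens from standard valence (C 4, N 3, O 2, S 2, halogen 1):
  atom 1: C, bond orders sum to 1 (valence 4) → 3 H
  atom 2: C, bond orders sum to 3 (valence 4) → 1 H
  atom 3: C, bond orders sum to 2 (valence 4) → 2 H
  atom 4: C, bond orders sum to 2 (valence 4) → 2 H
  atom 5: C, bond orders sum to 2 (valence 4) → 2 H
  atom 6: C, bond orders sum to 3 (valence 4) → 1 H
  atom 7: O, bond orders sum to 1 (valence 2) → 1 H
  atom 8: C, bond orders sum to 2 (valence 4) → 2 H
  atom 9: C, bond orders sum to 3 (valence 4) → 1 H
  atom 10: O, bond orders sum to 2 (valence 2) → 0 H
  atom 11: C, bond orders sum to 2 (valence 4) → 2 H
  atom 12: C, bond orders sum to 4 (valence 4) → 0 H
  atom 13: C, bond orders sum to 4 (valence 4) → 0 H
  atom 14: C, bond orders sum to 3 (valence 4) → 1 H
  atom 15: C, bond orders sum to 4 (valence 4) → 0 H
  atom 16: N, bond orders sum to 1 (valence 3) → 2 H
  atom 17: O, bond orders sum to 2 (valence 2) → 0 H
  atom 18: C, bond orders sum to 2 (valence 4) → 2 H
  atom 19: C, bond orders sum to 4 (valence 4) → 0 H
  atom 20: C, bond orders sum to 2 (valence 4) → 2 H
  atom 21: C, bond orders sum to 1 (valence 4) → 3 H
  atom 22: C, bond orders sum to 3 (valence 4) → 1 H
  atom 23: C, bond orders sum to 4 (valence 4) → 0 H
  atom 24: N, bond orders sum to 3 (valence 3) → 0 H
Totals → C:19, H:28, N:2, O:3.

C19H28N2O3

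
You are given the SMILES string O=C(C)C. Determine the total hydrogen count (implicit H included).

Walk through each heavy atom and fill implicit hydrogens from standard valence (C 4, N 3, O 2, S 2, halogen 1):
  atom 1: O, bond orders sum to 2 (valence 2) → 0 H
  atom 2: C, bond orders sum to 4 (valence 4) → 0 H
  atom 3: C, bond orders sum to 1 (valence 4) → 3 H
  atom 4: C, bond orders sum to 1 (valence 4) → 3 H
Total hydrogens: 6.

6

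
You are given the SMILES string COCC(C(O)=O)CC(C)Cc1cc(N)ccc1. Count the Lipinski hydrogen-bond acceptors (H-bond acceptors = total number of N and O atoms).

N atoms: 1; O atoms: 3.
Lipinski HBA = 1 + 3 = 4.

4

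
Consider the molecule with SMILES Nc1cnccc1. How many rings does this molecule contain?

1

In SMILES, each pair of matching ring-closure digits denotes one ring-closing bond; the number of such bonds equals the number of independent rings.
Ring-closure bonds here: 1.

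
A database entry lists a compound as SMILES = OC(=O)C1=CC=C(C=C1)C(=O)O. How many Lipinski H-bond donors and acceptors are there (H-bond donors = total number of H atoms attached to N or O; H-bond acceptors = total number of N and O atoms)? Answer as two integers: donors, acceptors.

Donors: find every N or O and count the H atoms it carries.
  atom 1 (O): bond orders sum to 1 → 1 H
  atom 3 (O): bond orders sum to 2 → 0 H
  atom 11 (O): bond orders sum to 2 → 0 H
  atom 12 (O): bond orders sum to 1 → 1 H
Lipinski HBD = 2.
Acceptors: N atoms = 0, O atoms = 4 → HBA = 4.

2, 4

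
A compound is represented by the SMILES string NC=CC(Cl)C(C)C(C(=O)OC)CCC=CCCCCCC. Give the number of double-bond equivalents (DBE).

3

Degree of unsaturation = (number of rings) + (number of π bonds).
Ring closures in the SMILES: 0.
π bonds: 3 double bonds (each 1 DoU) → 3 DoU from unsaturation.
Total DoU = 0 + 3 = 3.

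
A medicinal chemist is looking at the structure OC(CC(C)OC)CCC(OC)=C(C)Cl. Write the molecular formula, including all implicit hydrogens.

C11H21ClO3

Walk through each heavy atom and fill implicit hydrogens from standard valence (C 4, N 3, O 2, S 2, halogen 1):
  atom 1: O, bond orders sum to 1 (valence 2) → 1 H
  atom 2: C, bond orders sum to 3 (valence 4) → 1 H
  atom 3: C, bond orders sum to 2 (valence 4) → 2 H
  atom 4: C, bond orders sum to 3 (valence 4) → 1 H
  atom 5: C, bond orders sum to 1 (valence 4) → 3 H
  atom 6: O, bond orders sum to 2 (valence 2) → 0 H
  atom 7: C, bond orders sum to 1 (valence 4) → 3 H
  atom 8: C, bond orders sum to 2 (valence 4) → 2 H
  atom 9: C, bond orders sum to 2 (valence 4) → 2 H
  atom 10: C, bond orders sum to 4 (valence 4) → 0 H
  atom 11: O, bond orders sum to 2 (valence 2) → 0 H
  atom 12: C, bond orders sum to 1 (valence 4) → 3 H
  atom 13: C, bond orders sum to 4 (valence 4) → 0 H
  atom 14: C, bond orders sum to 1 (valence 4) → 3 H
  atom 15: Cl (halogen, monovalent) → 0 H
Totals → C:11, H:21, Cl:1, O:3.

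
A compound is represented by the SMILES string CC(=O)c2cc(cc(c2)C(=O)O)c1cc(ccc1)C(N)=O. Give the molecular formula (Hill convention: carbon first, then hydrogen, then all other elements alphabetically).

Walk through each heavy atom and fill implicit hydrogens from standard valence (C 4, N 3, O 2, S 2, halogen 1); for lowercase aromatic atoms, an aromatic c carries 1 H when it has two neighbours and 0 H with three, and aromatic n carries 0 H:
  atom 1: C, bond orders sum to 1 (valence 4) → 3 H
  atom 2: C, bond orders sum to 4 (valence 4) → 0 H
  atom 3: O, bond orders sum to 2 (valence 2) → 0 H
  atom 4: aromatic c, 3 neighbours → 0 H
  atom 5: aromatic c, 2 neighbours → 1 H
  atom 6: aromatic c, 3 neighbours → 0 H
  atom 7: aromatic c, 2 neighbours → 1 H
  atom 8: aromatic c, 3 neighbours → 0 H
  atom 9: aromatic c, 2 neighbours → 1 H
  atom 10: C, bond orders sum to 4 (valence 4) → 0 H
  atom 11: O, bond orders sum to 2 (valence 2) → 0 H
  atom 12: O, bond orders sum to 1 (valence 2) → 1 H
  atom 13: aromatic c, 3 neighbours → 0 H
  atom 14: aromatic c, 2 neighbours → 1 H
  atom 15: aromatic c, 3 neighbours → 0 H
  atom 16: aromatic c, 2 neighbours → 1 H
  atom 17: aromatic c, 2 neighbours → 1 H
  atom 18: aromatic c, 2 neighbours → 1 H
  atom 19: C, bond orders sum to 4 (valence 4) → 0 H
  atom 20: N, bond orders sum to 1 (valence 3) → 2 H
  atom 21: O, bond orders sum to 2 (valence 2) → 0 H
Totals → C:16, H:13, N:1, O:4.

C16H13NO4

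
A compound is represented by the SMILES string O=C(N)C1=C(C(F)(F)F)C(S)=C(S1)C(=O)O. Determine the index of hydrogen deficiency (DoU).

5

Degree of unsaturation = (number of rings) + (number of π bonds).
Ring closures in the SMILES: 1.
π bonds: 4 double bonds (each 1 DoU) → 4 DoU from unsaturation.
Total DoU = 1 + 4 = 5.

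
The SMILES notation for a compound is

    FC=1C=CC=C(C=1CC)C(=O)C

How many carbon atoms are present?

10

Count every carbon token in the SMILES (each C, including those in ring-closure positions and inside branches).
Carbon count: 10.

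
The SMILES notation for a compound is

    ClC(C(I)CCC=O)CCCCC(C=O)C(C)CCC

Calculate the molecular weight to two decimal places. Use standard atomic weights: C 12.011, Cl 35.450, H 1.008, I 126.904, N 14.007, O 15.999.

414.75 g/mol

First, the molecular formula is C16H28ClIO2 (counting implicit H from valence).
  C: 16 × 12.011 = 192.176
  Cl: 1 × 35.450 = 35.450
  H: 28 × 1.008 = 28.224
  I: 1 × 126.904 = 126.904
  O: 2 × 15.999 = 31.998
Sum: 16×12.011 + 1×35.450 + 28×1.008 + 1×126.904 + 2×15.999 = 414.752 → 414.75 g/mol.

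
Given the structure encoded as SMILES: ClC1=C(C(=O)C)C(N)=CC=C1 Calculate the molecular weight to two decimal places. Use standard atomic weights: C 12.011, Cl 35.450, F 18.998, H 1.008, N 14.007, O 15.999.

First, the molecular formula is C8H8ClNO (counting implicit H from valence).
  C: 8 × 12.011 = 96.088
  Cl: 1 × 35.450 = 35.450
  H: 8 × 1.008 = 8.064
  N: 1 × 14.007 = 14.007
  O: 1 × 15.999 = 15.999
Sum: 8×12.011 + 1×35.450 + 8×1.008 + 1×14.007 + 1×15.999 = 169.608 → 169.61 g/mol.

169.61 g/mol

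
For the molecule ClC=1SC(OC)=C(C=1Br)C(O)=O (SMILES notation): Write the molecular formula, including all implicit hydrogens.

C6H4BrClO3S

Walk through each heavy atom and fill implicit hydrogens from standard valence (C 4, N 3, O 2, S 2, halogen 1):
  atom 1: Cl (halogen, monovalent) → 0 H
  atom 2: C, bond orders sum to 4 (valence 4) → 0 H
  atom 3: S, bond orders sum to 2 (valence 2) → 0 H
  atom 4: C, bond orders sum to 4 (valence 4) → 0 H
  atom 5: O, bond orders sum to 2 (valence 2) → 0 H
  atom 6: C, bond orders sum to 1 (valence 4) → 3 H
  atom 7: C, bond orders sum to 4 (valence 4) → 0 H
  atom 8: C, bond orders sum to 4 (valence 4) → 0 H
  atom 9: Br (halogen, monovalent) → 0 H
  atom 10: C, bond orders sum to 4 (valence 4) → 0 H
  atom 11: O, bond orders sum to 1 (valence 2) → 1 H
  atom 12: O, bond orders sum to 2 (valence 2) → 0 H
Totals → C:6, H:4, Br:1, Cl:1, O:3, S:1.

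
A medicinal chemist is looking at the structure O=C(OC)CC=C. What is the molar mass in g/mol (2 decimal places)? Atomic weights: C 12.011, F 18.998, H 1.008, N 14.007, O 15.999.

100.12 g/mol

First, the molecular formula is C5H8O2 (counting implicit H from valence).
  C: 5 × 12.011 = 60.055
  H: 8 × 1.008 = 8.064
  O: 2 × 15.999 = 31.998
Sum: 5×12.011 + 8×1.008 + 2×15.999 = 100.117 → 100.12 g/mol.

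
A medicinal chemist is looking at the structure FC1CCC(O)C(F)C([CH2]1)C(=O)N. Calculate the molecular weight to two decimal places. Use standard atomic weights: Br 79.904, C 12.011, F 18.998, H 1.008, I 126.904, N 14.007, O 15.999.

First, the molecular formula is C8H13F2NO2 (counting implicit H from valence).
  C: 8 × 12.011 = 96.088
  F: 2 × 18.998 = 37.996
  H: 13 × 1.008 = 13.104
  N: 1 × 14.007 = 14.007
  O: 2 × 15.999 = 31.998
Sum: 8×12.011 + 2×18.998 + 13×1.008 + 1×14.007 + 2×15.999 = 193.193 → 193.19 g/mol.

193.19 g/mol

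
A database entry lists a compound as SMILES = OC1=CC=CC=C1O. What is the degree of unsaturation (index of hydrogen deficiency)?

Degree of unsaturation = (number of rings) + (number of π bonds).
Ring closures in the SMILES: 1.
π bonds: 3 double bonds (each 1 DoU) → 3 DoU from unsaturation.
Total DoU = 1 + 3 = 4.

4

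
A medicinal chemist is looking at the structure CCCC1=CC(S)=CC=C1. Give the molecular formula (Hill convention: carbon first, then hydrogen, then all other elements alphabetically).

Walk through each heavy atom and fill implicit hydrogens from standard valence (C 4, N 3, O 2, S 2, halogen 1):
  atom 1: C, bond orders sum to 1 (valence 4) → 3 H
  atom 2: C, bond orders sum to 2 (valence 4) → 2 H
  atom 3: C, bond orders sum to 2 (valence 4) → 2 H
  atom 4: C, bond orders sum to 4 (valence 4) → 0 H
  atom 5: C, bond orders sum to 3 (valence 4) → 1 H
  atom 6: C, bond orders sum to 4 (valence 4) → 0 H
  atom 7: S, bond orders sum to 1 (valence 2) → 1 H
  atom 8: C, bond orders sum to 3 (valence 4) → 1 H
  atom 9: C, bond orders sum to 3 (valence 4) → 1 H
  atom 10: C, bond orders sum to 3 (valence 4) → 1 H
Totals → C:9, H:12, S:1.

C9H12S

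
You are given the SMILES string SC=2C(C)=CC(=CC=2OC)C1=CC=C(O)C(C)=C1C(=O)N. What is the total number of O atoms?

3

Scan the SMILES for O atoms (remember two-letter symbols like Cl and Br are single atoms).
Oxygen count: 3.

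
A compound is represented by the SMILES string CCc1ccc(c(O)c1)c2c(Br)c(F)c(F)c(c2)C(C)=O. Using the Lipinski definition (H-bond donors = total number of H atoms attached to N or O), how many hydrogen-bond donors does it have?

Donors: find every N or O and count the H atoms it carries.
  atom 8 (O): bond orders sum to 1 → 1 H
  atom 21 (O): bond orders sum to 2 → 0 H
Lipinski HBD = 1.

1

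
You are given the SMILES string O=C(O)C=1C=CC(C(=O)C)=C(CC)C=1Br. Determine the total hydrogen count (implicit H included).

11

Walk through each heavy atom and fill implicit hydrogens from standard valence (C 4, N 3, O 2, S 2, halogen 1):
  atom 1: O, bond orders sum to 2 (valence 2) → 0 H
  atom 2: C, bond orders sum to 4 (valence 4) → 0 H
  atom 3: O, bond orders sum to 1 (valence 2) → 1 H
  atom 4: C, bond orders sum to 4 (valence 4) → 0 H
  atom 5: C, bond orders sum to 3 (valence 4) → 1 H
  atom 6: C, bond orders sum to 3 (valence 4) → 1 H
  atom 7: C, bond orders sum to 4 (valence 4) → 0 H
  atom 8: C, bond orders sum to 4 (valence 4) → 0 H
  atom 9: O, bond orders sum to 2 (valence 2) → 0 H
  atom 10: C, bond orders sum to 1 (valence 4) → 3 H
  atom 11: C, bond orders sum to 4 (valence 4) → 0 H
  atom 12: C, bond orders sum to 2 (valence 4) → 2 H
  atom 13: C, bond orders sum to 1 (valence 4) → 3 H
  atom 14: C, bond orders sum to 4 (valence 4) → 0 H
  atom 15: Br (halogen, monovalent) → 0 H
Total hydrogens: 11.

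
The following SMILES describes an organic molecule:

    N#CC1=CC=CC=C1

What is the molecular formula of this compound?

C7H5N

Walk through each heavy atom and fill implicit hydrogens from standard valence (C 4, N 3, O 2, S 2, halogen 1):
  atom 1: N, bond orders sum to 3 (valence 3) → 0 H
  atom 2: C, bond orders sum to 4 (valence 4) → 0 H
  atom 3: C, bond orders sum to 4 (valence 4) → 0 H
  atom 4: C, bond orders sum to 3 (valence 4) → 1 H
  atom 5: C, bond orders sum to 3 (valence 4) → 1 H
  atom 6: C, bond orders sum to 3 (valence 4) → 1 H
  atom 7: C, bond orders sum to 3 (valence 4) → 1 H
  atom 8: C, bond orders sum to 3 (valence 4) → 1 H
Totals → C:7, H:5, N:1.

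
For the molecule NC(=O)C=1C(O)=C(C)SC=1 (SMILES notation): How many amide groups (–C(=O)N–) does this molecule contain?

The amide motif appears at heavy-atom position 2 in the SMILES.
Other groups present: 1 hydroxyl.
Amide count: 1.

1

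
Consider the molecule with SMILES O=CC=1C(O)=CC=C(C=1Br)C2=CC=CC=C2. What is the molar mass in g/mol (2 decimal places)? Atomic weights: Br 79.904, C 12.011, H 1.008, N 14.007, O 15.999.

277.12 g/mol

First, the molecular formula is C13H9BrO2 (counting implicit H from valence).
  Br: 1 × 79.904 = 79.904
  C: 13 × 12.011 = 156.143
  H: 9 × 1.008 = 9.072
  O: 2 × 15.999 = 31.998
Sum: 1×79.904 + 13×12.011 + 9×1.008 + 2×15.999 = 277.117 → 277.12 g/mol.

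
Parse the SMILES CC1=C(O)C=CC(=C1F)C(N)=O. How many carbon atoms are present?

8

Count every carbon token in the SMILES (each C, including those in ring-closure positions and inside branches).
Carbon count: 8.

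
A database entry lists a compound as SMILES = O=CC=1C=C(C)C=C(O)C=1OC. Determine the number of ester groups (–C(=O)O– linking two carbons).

0

Scan the SMILES for the ester motif — none present.
Groups that are present: 1 aldehyde, 1 ether, 1 hydroxyl.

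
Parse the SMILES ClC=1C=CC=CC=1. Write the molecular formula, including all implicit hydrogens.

Walk through each heavy atom and fill implicit hydrogens from standard valence (C 4, N 3, O 2, S 2, halogen 1):
  atom 1: Cl (halogen, monovalent) → 0 H
  atom 2: C, bond orders sum to 4 (valence 4) → 0 H
  atom 3: C, bond orders sum to 3 (valence 4) → 1 H
  atom 4: C, bond orders sum to 3 (valence 4) → 1 H
  atom 5: C, bond orders sum to 3 (valence 4) → 1 H
  atom 6: C, bond orders sum to 3 (valence 4) → 1 H
  atom 7: C, bond orders sum to 3 (valence 4) → 1 H
Totals → C:6, H:5, Cl:1.

C6H5Cl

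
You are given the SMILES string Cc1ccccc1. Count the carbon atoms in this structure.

7

Count every carbon token in the SMILES (each C, including those in ring-closure positions and inside branches).
Carbon count: 7.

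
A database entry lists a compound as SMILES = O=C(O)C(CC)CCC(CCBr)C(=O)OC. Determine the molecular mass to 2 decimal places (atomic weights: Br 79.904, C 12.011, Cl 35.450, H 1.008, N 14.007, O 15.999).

295.17 g/mol

First, the molecular formula is C11H19BrO4 (counting implicit H from valence).
  Br: 1 × 79.904 = 79.904
  C: 11 × 12.011 = 132.121
  H: 19 × 1.008 = 19.152
  O: 4 × 15.999 = 63.996
Sum: 1×79.904 + 11×12.011 + 19×1.008 + 4×15.999 = 295.173 → 295.17 g/mol.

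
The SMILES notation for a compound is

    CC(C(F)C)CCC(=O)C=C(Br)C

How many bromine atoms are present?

Scan the SMILES for Br atoms (remember two-letter symbols like Cl and Br are single atoms).
Bromine count: 1.

1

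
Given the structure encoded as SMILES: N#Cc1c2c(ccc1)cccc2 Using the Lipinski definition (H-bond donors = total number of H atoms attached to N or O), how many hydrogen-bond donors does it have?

0

Donors: find every N or O and count the H atoms it carries.
  atom 1 (N): bond orders sum to 3 → 0 H
Lipinski HBD = 0.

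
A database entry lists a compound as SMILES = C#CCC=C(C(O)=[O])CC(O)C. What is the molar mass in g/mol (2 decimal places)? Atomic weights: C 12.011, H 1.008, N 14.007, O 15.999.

168.19 g/mol

First, the molecular formula is C9H12O3 (counting implicit H from valence).
  C: 9 × 12.011 = 108.099
  H: 12 × 1.008 = 12.096
  O: 3 × 15.999 = 47.997
Sum: 9×12.011 + 12×1.008 + 3×15.999 = 168.192 → 168.19 g/mol.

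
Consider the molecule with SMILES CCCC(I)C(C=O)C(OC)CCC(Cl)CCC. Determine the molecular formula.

C14H26ClIO2

Walk through each heavy atom and fill implicit hydrogens from standard valence (C 4, N 3, O 2, S 2, halogen 1):
  atom 1: C, bond orders sum to 1 (valence 4) → 3 H
  atom 2: C, bond orders sum to 2 (valence 4) → 2 H
  atom 3: C, bond orders sum to 2 (valence 4) → 2 H
  atom 4: C, bond orders sum to 3 (valence 4) → 1 H
  atom 5: I (halogen, monovalent) → 0 H
  atom 6: C, bond orders sum to 3 (valence 4) → 1 H
  atom 7: C, bond orders sum to 3 (valence 4) → 1 H
  atom 8: O, bond orders sum to 2 (valence 2) → 0 H
  atom 9: C, bond orders sum to 3 (valence 4) → 1 H
  atom 10: O, bond orders sum to 2 (valence 2) → 0 H
  atom 11: C, bond orders sum to 1 (valence 4) → 3 H
  atom 12: C, bond orders sum to 2 (valence 4) → 2 H
  atom 13: C, bond orders sum to 2 (valence 4) → 2 H
  atom 14: C, bond orders sum to 3 (valence 4) → 1 H
  atom 15: Cl (halogen, monovalent) → 0 H
  atom 16: C, bond orders sum to 2 (valence 4) → 2 H
  atom 17: C, bond orders sum to 2 (valence 4) → 2 H
  atom 18: C, bond orders sum to 1 (valence 4) → 3 H
Totals → C:14, H:26, Cl:1, I:1, O:2.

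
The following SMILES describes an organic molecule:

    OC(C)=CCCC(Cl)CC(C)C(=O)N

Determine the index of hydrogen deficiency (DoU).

2

Molecular formula: C10H18ClNO2.
DoU = (2C + 2 + N − H − X) / 2, where X is the halogen count and O/S are ignored.
    = (2·10 + 2 + 1 − 18 − 1) / 2 = 4 / 2 = 2.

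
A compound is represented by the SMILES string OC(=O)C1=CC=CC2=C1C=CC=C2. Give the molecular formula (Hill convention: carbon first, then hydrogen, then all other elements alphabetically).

Walk through each heavy atom and fill implicit hydrogens from standard valence (C 4, N 3, O 2, S 2, halogen 1):
  atom 1: O, bond orders sum to 1 (valence 2) → 1 H
  atom 2: C, bond orders sum to 4 (valence 4) → 0 H
  atom 3: O, bond orders sum to 2 (valence 2) → 0 H
  atom 4: C, bond orders sum to 4 (valence 4) → 0 H
  atom 5: C, bond orders sum to 3 (valence 4) → 1 H
  atom 6: C, bond orders sum to 3 (valence 4) → 1 H
  atom 7: C, bond orders sum to 3 (valence 4) → 1 H
  atom 8: C, bond orders sum to 4 (valence 4) → 0 H
  atom 9: C, bond orders sum to 4 (valence 4) → 0 H
  atom 10: C, bond orders sum to 3 (valence 4) → 1 H
  atom 11: C, bond orders sum to 3 (valence 4) → 1 H
  atom 12: C, bond orders sum to 3 (valence 4) → 1 H
  atom 13: C, bond orders sum to 3 (valence 4) → 1 H
Totals → C:11, H:8, O:2.
In Hill order: C11H8O2.

C11H8O2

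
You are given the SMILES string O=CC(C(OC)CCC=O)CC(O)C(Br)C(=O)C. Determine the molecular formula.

C12H19BrO5

Walk through each heavy atom and fill implicit hydrogens from standard valence (C 4, N 3, O 2, S 2, halogen 1):
  atom 1: O, bond orders sum to 2 (valence 2) → 0 H
  atom 2: C, bond orders sum to 3 (valence 4) → 1 H
  atom 3: C, bond orders sum to 3 (valence 4) → 1 H
  atom 4: C, bond orders sum to 3 (valence 4) → 1 H
  atom 5: O, bond orders sum to 2 (valence 2) → 0 H
  atom 6: C, bond orders sum to 1 (valence 4) → 3 H
  atom 7: C, bond orders sum to 2 (valence 4) → 2 H
  atom 8: C, bond orders sum to 2 (valence 4) → 2 H
  atom 9: C, bond orders sum to 3 (valence 4) → 1 H
  atom 10: O, bond orders sum to 2 (valence 2) → 0 H
  atom 11: C, bond orders sum to 2 (valence 4) → 2 H
  atom 12: C, bond orders sum to 3 (valence 4) → 1 H
  atom 13: O, bond orders sum to 1 (valence 2) → 1 H
  atom 14: C, bond orders sum to 3 (valence 4) → 1 H
  atom 15: Br (halogen, monovalent) → 0 H
  atom 16: C, bond orders sum to 4 (valence 4) → 0 H
  atom 17: O, bond orders sum to 2 (valence 2) → 0 H
  atom 18: C, bond orders sum to 1 (valence 4) → 3 H
Totals → C:12, H:19, Br:1, O:5.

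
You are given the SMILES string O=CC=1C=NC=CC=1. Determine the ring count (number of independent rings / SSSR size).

1

In SMILES, each pair of matching ring-closure digits denotes one ring-closing bond; the number of such bonds equals the number of independent rings.
Ring-closure bonds here: 1.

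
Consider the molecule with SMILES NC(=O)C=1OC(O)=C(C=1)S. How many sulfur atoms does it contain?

1

Scan the SMILES for S atoms (remember two-letter symbols like Cl and Br are single atoms).
Sulfur count: 1.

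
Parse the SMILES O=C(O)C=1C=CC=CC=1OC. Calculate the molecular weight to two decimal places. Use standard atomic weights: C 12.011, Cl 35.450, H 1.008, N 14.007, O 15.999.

152.15 g/mol

First, the molecular formula is C8H8O3 (counting implicit H from valence).
  C: 8 × 12.011 = 96.088
  H: 8 × 1.008 = 8.064
  O: 3 × 15.999 = 47.997
Sum: 8×12.011 + 8×1.008 + 3×15.999 = 152.149 → 152.15 g/mol.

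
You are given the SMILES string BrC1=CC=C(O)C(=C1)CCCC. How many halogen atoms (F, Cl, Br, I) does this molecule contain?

Halogen atoms appear at heavy-atom position 1 (1×Br).
Other groups present: 1 hydroxyl.
Halogen count: 1.

1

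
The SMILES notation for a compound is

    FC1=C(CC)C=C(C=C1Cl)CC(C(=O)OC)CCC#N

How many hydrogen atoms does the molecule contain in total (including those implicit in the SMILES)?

Walk through each heavy atom and fill implicit hydrogens from standard valence (C 4, N 3, O 2, S 2, halogen 1):
  atom 1: F (halogen, monovalent) → 0 H
  atom 2: C, bond orders sum to 4 (valence 4) → 0 H
  atom 3: C, bond orders sum to 4 (valence 4) → 0 H
  atom 4: C, bond orders sum to 2 (valence 4) → 2 H
  atom 5: C, bond orders sum to 1 (valence 4) → 3 H
  atom 6: C, bond orders sum to 3 (valence 4) → 1 H
  atom 7: C, bond orders sum to 4 (valence 4) → 0 H
  atom 8: C, bond orders sum to 3 (valence 4) → 1 H
  atom 9: C, bond orders sum to 4 (valence 4) → 0 H
  atom 10: Cl (halogen, monovalent) → 0 H
  atom 11: C, bond orders sum to 2 (valence 4) → 2 H
  atom 12: C, bond orders sum to 3 (valence 4) → 1 H
  atom 13: C, bond orders sum to 4 (valence 4) → 0 H
  atom 14: O, bond orders sum to 2 (valence 2) → 0 H
  atom 15: O, bond orders sum to 2 (valence 2) → 0 H
  atom 16: C, bond orders sum to 1 (valence 4) → 3 H
  atom 17: C, bond orders sum to 2 (valence 4) → 2 H
  atom 18: C, bond orders sum to 2 (valence 4) → 2 H
  atom 19: C, bond orders sum to 4 (valence 4) → 0 H
  atom 20: N, bond orders sum to 3 (valence 3) → 0 H
Total hydrogens: 17.

17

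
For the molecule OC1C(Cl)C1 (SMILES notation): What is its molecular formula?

C3H5ClO

Walk through each heavy atom and fill implicit hydrogens from standard valence (C 4, N 3, O 2, S 2, halogen 1):
  atom 1: O, bond orders sum to 1 (valence 2) → 1 H
  atom 2: C, bond orders sum to 3 (valence 4) → 1 H
  atom 3: C, bond orders sum to 3 (valence 4) → 1 H
  atom 4: Cl (halogen, monovalent) → 0 H
  atom 5: C, bond orders sum to 2 (valence 4) → 2 H
Totals → C:3, H:5, Cl:1, O:1.
In Hill order: C3H5ClO.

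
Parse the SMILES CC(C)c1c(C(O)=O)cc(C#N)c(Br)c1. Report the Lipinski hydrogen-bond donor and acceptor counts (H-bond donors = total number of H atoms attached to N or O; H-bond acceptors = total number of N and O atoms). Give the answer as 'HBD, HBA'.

1, 3

Donors: find every N or O and count the H atoms it carries.
  atom 7 (O): bond orders sum to 1 → 1 H
  atom 8 (O): bond orders sum to 2 → 0 H
  atom 12 (N): bond orders sum to 3 → 0 H
Lipinski HBD = 1.
Acceptors: N atoms = 1, O atoms = 2 → HBA = 3.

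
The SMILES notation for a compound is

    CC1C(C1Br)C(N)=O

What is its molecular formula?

Walk through each heavy atom and fill implicit hydrogens from standard valence (C 4, N 3, O 2, S 2, halogen 1):
  atom 1: C, bond orders sum to 1 (valence 4) → 3 H
  atom 2: C, bond orders sum to 3 (valence 4) → 1 H
  atom 3: C, bond orders sum to 3 (valence 4) → 1 H
  atom 4: C, bond orders sum to 3 (valence 4) → 1 H
  atom 5: Br (halogen, monovalent) → 0 H
  atom 6: C, bond orders sum to 4 (valence 4) → 0 H
  atom 7: N, bond orders sum to 1 (valence 3) → 2 H
  atom 8: O, bond orders sum to 2 (valence 2) → 0 H
Totals → C:5, H:8, Br:1, N:1, O:1.
In Hill order: C5H8BrNO.

C5H8BrNO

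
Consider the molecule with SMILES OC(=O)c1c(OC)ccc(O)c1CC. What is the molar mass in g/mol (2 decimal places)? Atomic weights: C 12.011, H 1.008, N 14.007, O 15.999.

First, the molecular formula is C10H12O4 (counting implicit H from valence).
  C: 10 × 12.011 = 120.110
  H: 12 × 1.008 = 12.096
  O: 4 × 15.999 = 63.996
Sum: 10×12.011 + 12×1.008 + 4×15.999 = 196.202 → 196.20 g/mol.

196.20 g/mol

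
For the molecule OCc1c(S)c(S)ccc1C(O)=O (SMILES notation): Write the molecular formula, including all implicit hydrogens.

C8H8O3S2

Walk through each heavy atom and fill implicit hydrogens from standard valence (C 4, N 3, O 2, S 2, halogen 1); for lowercase aromatic atoms, an aromatic c carries 1 H when it has two neighbours and 0 H with three, and aromatic n carries 0 H:
  atom 1: O, bond orders sum to 1 (valence 2) → 1 H
  atom 2: C, bond orders sum to 2 (valence 4) → 2 H
  atom 3: aromatic c, 3 neighbours → 0 H
  atom 4: aromatic c, 3 neighbours → 0 H
  atom 5: S, bond orders sum to 1 (valence 2) → 1 H
  atom 6: aromatic c, 3 neighbours → 0 H
  atom 7: S, bond orders sum to 1 (valence 2) → 1 H
  atom 8: aromatic c, 2 neighbours → 1 H
  atom 9: aromatic c, 2 neighbours → 1 H
  atom 10: aromatic c, 3 neighbours → 0 H
  atom 11: C, bond orders sum to 4 (valence 4) → 0 H
  atom 12: O, bond orders sum to 1 (valence 2) → 1 H
  atom 13: O, bond orders sum to 2 (valence 2) → 0 H
Totals → C:8, H:8, O:3, S:2.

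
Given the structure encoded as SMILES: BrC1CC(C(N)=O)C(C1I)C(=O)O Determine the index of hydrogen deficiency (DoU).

3

Degree of unsaturation = (number of rings) + (number of π bonds).
Ring closures in the SMILES: 1.
π bonds: 2 double bonds (each 1 DoU) → 2 DoU from unsaturation.
Total DoU = 1 + 2 = 3.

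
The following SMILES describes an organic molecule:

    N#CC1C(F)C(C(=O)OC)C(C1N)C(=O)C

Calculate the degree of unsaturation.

Molecular formula: C10H13FN2O3.
DoU = (2C + 2 + N − H − X) / 2, where X is the halogen count and O/S are ignored.
    = (2·10 + 2 + 2 − 13 − 1) / 2 = 10 / 2 = 5.

5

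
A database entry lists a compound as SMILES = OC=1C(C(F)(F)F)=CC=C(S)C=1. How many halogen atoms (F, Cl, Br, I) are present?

Halogen atoms appear at heavy-atom positions 5, 6, 7 (3×F).
Other groups present: 1 hydroxyl, 1 thiol.
Halogen count: 3.

3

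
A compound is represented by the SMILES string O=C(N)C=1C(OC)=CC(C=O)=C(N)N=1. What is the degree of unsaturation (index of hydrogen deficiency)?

6

Degree of unsaturation = (number of rings) + (number of π bonds).
Ring closures in the SMILES: 1.
π bonds: 5 double bonds (each 1 DoU) → 5 DoU from unsaturation.
Total DoU = 1 + 5 = 6.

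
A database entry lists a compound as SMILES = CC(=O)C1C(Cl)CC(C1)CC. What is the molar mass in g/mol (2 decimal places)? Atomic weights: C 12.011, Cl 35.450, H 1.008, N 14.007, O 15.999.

174.67 g/mol

First, the molecular formula is C9H15ClO (counting implicit H from valence).
  C: 9 × 12.011 = 108.099
  Cl: 1 × 35.450 = 35.450
  H: 15 × 1.008 = 15.120
  O: 1 × 15.999 = 15.999
Sum: 9×12.011 + 1×35.450 + 15×1.008 + 1×15.999 = 174.668 → 174.67 g/mol.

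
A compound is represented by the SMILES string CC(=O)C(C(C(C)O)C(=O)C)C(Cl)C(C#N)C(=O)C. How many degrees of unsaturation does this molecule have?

Molecular formula: C13H18ClNO4.
DoU = (2C + 2 + N − H − X) / 2, where X is the halogen count and O/S are ignored.
    = (2·13 + 2 + 1 − 18 − 1) / 2 = 10 / 2 = 5.

5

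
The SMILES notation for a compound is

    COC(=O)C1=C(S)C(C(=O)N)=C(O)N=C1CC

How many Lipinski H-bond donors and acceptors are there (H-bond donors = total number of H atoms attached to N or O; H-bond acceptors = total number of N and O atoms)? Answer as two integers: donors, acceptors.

Donors: find every N or O and count the H atoms it carries.
  atom 2 (O): bond orders sum to 2 → 0 H
  atom 4 (O): bond orders sum to 2 → 0 H
  atom 10 (O): bond orders sum to 2 → 0 H
  atom 11 (N): bond orders sum to 1 → 2 H
  atom 13 (O): bond orders sum to 1 → 1 H
  atom 14 (N): bond orders sum to 3 → 0 H
Lipinski HBD = 3.
Acceptors: N atoms = 2, O atoms = 4 → HBA = 6.

3, 6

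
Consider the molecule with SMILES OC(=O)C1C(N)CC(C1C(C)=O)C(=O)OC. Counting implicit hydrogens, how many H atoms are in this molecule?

15

Walk through each heavy atom and fill implicit hydrogens from standard valence (C 4, N 3, O 2, S 2, halogen 1):
  atom 1: O, bond orders sum to 1 (valence 2) → 1 H
  atom 2: C, bond orders sum to 4 (valence 4) → 0 H
  atom 3: O, bond orders sum to 2 (valence 2) → 0 H
  atom 4: C, bond orders sum to 3 (valence 4) → 1 H
  atom 5: C, bond orders sum to 3 (valence 4) → 1 H
  atom 6: N, bond orders sum to 1 (valence 3) → 2 H
  atom 7: C, bond orders sum to 2 (valence 4) → 2 H
  atom 8: C, bond orders sum to 3 (valence 4) → 1 H
  atom 9: C, bond orders sum to 3 (valence 4) → 1 H
  atom 10: C, bond orders sum to 4 (valence 4) → 0 H
  atom 11: C, bond orders sum to 1 (valence 4) → 3 H
  atom 12: O, bond orders sum to 2 (valence 2) → 0 H
  atom 13: C, bond orders sum to 4 (valence 4) → 0 H
  atom 14: O, bond orders sum to 2 (valence 2) → 0 H
  atom 15: O, bond orders sum to 2 (valence 2) → 0 H
  atom 16: C, bond orders sum to 1 (valence 4) → 3 H
Total hydrogens: 15.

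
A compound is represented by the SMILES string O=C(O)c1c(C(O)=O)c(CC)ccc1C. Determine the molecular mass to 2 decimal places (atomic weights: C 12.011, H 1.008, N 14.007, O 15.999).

208.21 g/mol

First, the molecular formula is C11H12O4 (counting implicit H from valence).
  C: 11 × 12.011 = 132.121
  H: 12 × 1.008 = 12.096
  O: 4 × 15.999 = 63.996
Sum: 11×12.011 + 12×1.008 + 4×15.999 = 208.213 → 208.21 g/mol.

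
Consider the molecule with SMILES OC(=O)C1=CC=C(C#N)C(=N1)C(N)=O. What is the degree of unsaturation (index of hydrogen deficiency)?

8

Degree of unsaturation = (number of rings) + (number of π bonds).
Ring closures in the SMILES: 1.
π bonds: 5 double bonds (each 1 DoU), 1 triple bond (each 2 DoU) → 7 DoU from unsaturation.
Total DoU = 1 + 7 = 8.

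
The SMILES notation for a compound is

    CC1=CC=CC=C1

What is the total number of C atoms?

Count every carbon token in the SMILES (each C, including those in ring-closure positions and inside branches).
Carbon count: 7.

7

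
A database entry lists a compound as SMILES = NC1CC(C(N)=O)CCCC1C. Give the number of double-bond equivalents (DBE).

2

Molecular formula: C9H18N2O.
DoU = (2C + 2 + N − H − X) / 2, where X is the halogen count and O/S are ignored.
    = (2·9 + 2 + 2 − 18 − 0) / 2 = 4 / 2 = 2.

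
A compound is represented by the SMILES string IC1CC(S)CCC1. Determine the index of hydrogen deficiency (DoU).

1

Degree of unsaturation = (number of rings) + (number of π bonds).
Ring closures in the SMILES: 1.
π bonds: none → 0 DoU from unsaturation.
Total DoU = 1 + 0 = 1.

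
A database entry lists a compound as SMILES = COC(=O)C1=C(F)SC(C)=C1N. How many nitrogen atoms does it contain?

Scan the SMILES for N atoms (remember two-letter symbols like Cl and Br are single atoms).
Nitrogen count: 1.

1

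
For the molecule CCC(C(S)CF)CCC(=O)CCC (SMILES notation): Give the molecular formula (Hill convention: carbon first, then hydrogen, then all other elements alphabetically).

C11H21FOS

Walk through each heavy atom and fill implicit hydrogens from standard valence (C 4, N 3, O 2, S 2, halogen 1):
  atom 1: C, bond orders sum to 1 (valence 4) → 3 H
  atom 2: C, bond orders sum to 2 (valence 4) → 2 H
  atom 3: C, bond orders sum to 3 (valence 4) → 1 H
  atom 4: C, bond orders sum to 3 (valence 4) → 1 H
  atom 5: S, bond orders sum to 1 (valence 2) → 1 H
  atom 6: C, bond orders sum to 2 (valence 4) → 2 H
  atom 7: F (halogen, monovalent) → 0 H
  atom 8: C, bond orders sum to 2 (valence 4) → 2 H
  atom 9: C, bond orders sum to 2 (valence 4) → 2 H
  atom 10: C, bond orders sum to 4 (valence 4) → 0 H
  atom 11: O, bond orders sum to 2 (valence 2) → 0 H
  atom 12: C, bond orders sum to 2 (valence 4) → 2 H
  atom 13: C, bond orders sum to 2 (valence 4) → 2 H
  atom 14: C, bond orders sum to 1 (valence 4) → 3 H
Totals → C:11, H:21, F:1, O:1, S:1.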